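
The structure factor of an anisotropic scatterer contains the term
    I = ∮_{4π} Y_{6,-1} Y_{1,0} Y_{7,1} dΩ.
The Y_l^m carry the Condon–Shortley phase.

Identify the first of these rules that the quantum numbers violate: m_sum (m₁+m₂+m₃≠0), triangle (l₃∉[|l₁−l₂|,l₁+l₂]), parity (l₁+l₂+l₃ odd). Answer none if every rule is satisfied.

Σmᵢ = 0  ✓
l₃∈[|l₁−l₂|,l₁+l₂]=[5,7], have l₃=7  ✓
Σlᵢ = 14 ⇒ even  ✓

none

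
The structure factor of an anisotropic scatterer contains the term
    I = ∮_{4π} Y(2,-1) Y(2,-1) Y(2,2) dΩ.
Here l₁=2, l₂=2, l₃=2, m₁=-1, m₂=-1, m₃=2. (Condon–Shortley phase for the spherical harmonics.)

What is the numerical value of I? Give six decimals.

Rules hold: Σm=0, L=6 even, 0≤2≤4.
N = 5·5·5 = 125
Δ = 2!·2!·2!/7! = 1/630
Racah Σ t=0..2: t=0:+1/8 t=1:−1/1 t=2:+1/8 = -3/4
⇒ 3j(2 2 2; 0 0 0)² = 2/35, sgn -1
Racah Σ t=1..1: t=1:−1/4 = -1/4
⇒ 3j(2 2 2; -1 -1 2)² = 3/35, sgn -1
4πI² = N·(3j₀)²·(3jₘ)² = 30/49
I = +1·√(0.612245/4π) = 0.22072812

0.220728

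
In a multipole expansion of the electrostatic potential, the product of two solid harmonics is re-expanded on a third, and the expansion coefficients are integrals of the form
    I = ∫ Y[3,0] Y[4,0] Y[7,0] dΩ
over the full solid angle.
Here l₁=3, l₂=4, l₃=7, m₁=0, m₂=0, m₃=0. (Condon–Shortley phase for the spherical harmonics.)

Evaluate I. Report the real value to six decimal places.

Checks pass: Σm=0; 14 even; l₃=7∈[1,7].
(2·3+1)(2·4+1)(2·7+1) = 945
Δ: 0! 6! 8! / 15! → 1/45045
sum: t=0:+1/20736 = 1/20736
3j²(3 4 7; 0 0 0) = Δ·Π!·Σ² = 35/1287  (sign -1)
(m-triple is (0,0,0) — same symbol as above.)
combine: 4πI² = 945·35/1287·35/1287 = 42875/61347
take √, sign +1: I = 0.23583077

0.235831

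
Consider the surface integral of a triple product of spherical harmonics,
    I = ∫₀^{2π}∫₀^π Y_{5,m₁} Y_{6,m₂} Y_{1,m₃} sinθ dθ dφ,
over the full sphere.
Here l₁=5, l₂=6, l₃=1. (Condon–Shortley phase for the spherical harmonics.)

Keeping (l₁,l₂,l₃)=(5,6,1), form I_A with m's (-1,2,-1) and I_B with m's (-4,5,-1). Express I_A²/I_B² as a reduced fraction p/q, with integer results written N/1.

Same 5,6,1: normalisation and zero-m 3j drop out of the ratio.
A: Δ: 10! 0! 2! / 13! → 1/858; sum: t=6:+1/34560 = 1/34560; 3j²(5 6 1; -1 2 -1) = Δ·Π!·Σ² = 14/429  (sign +1)
B: Δ: 10! 0! 2! / 13! → 1/858; sum: t=9:−1/725760 = -1/725760; 3j²(5 6 1; -4 5 -1) = Δ·Π!·Σ² = 5/78  (sign -1)
I_A²/I_B² = (14/429)/(5/78) = 28/55

28/55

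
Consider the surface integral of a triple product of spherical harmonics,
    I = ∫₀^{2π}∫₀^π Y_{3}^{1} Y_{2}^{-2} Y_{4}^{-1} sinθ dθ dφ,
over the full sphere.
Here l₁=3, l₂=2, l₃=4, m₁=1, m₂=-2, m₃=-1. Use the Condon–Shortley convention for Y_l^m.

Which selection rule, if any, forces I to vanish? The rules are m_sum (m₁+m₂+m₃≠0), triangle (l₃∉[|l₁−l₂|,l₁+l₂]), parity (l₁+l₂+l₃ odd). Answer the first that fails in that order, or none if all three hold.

m_sum

azimuthal sum: 1 − 2 − 1 = -2  ✗
1 ≤ 4 ≤ 5 (triangle on l)
L = 3 + 2 + 4 = 9 (odd)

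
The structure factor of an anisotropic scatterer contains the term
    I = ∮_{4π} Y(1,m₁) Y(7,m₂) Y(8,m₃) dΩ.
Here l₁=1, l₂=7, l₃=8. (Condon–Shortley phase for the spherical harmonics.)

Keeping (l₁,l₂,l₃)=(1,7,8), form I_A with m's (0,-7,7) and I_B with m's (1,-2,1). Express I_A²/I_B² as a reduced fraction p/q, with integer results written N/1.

Same 1,7,8: normalisation and zero-m 3j drop out of the ratio.
A: Δ: 0! 2! 14! / 17! → 1/2040; sum: t=0:+1/87178291200 = 1/87178291200; 3j²(1 7 8; 0 -7 7) = Δ·Π!·Σ² = 1/136  (sign -1)
B: Δ: 0! 2! 14! / 17! → 1/2040; sum: t=0:+1/87091200 = 1/87091200; 3j²(1 7 8; 1 -2 1) = Δ·Π!·Σ² = 7/680  (sign -1)
I_A²/I_B² = (1/136)/(7/680) = 5/7

5/7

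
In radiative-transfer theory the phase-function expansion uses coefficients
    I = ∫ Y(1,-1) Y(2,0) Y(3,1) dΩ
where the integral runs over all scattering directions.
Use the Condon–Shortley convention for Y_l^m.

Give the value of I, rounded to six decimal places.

-0.202301

Rules hold: Σm=0, L=6 even, 1≤3≤3.
N = 3·5·7 = 105
Δ = 0!·2!·4!/7! = 1/105
Racah Σ t=0..0: t=0:+1/4 = 1/4
⇒ 3j(1 2 3; 0 0 0)² = 3/35, sgn -1
Racah Σ t=0..0: t=0:+1/8 = 1/8
⇒ 3j(1 2 3; -1 0 1)² = 2/35, sgn +1
4πI² = N·(3j₀)²·(3jₘ)² = 18/35
I = -1·√(0.514286/4π) = -0.20230066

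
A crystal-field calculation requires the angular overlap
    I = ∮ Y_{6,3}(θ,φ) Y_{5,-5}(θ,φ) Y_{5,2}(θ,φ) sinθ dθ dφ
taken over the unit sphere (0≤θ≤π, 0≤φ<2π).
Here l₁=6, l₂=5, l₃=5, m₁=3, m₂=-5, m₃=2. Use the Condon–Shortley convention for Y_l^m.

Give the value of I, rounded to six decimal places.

-0.172202

Rules hold: Σm=0, L=16 even, 1≤5≤11.
N = 13·11·11 = 1573
Δ = 6!·6!·4!/17! = 1/28588560
Racah Σ t=1..5: t=1:−1/345600 t=2:+1/13824 t=3:−1/5184 t=4:+1/13824 t=5:−1/345600 = -7/129600
⇒ 3j(6 5 5; 0 0 0)² = 80/7293, sgn +1
Racah Σ t=0..0: t=0:+1/622080 = 1/622080
⇒ 3j(6 5 5; 3 -5 2)² = 105/4862, sgn -1
4πI² = N·(3j₀)²·(3jₘ)² = 1400/3757
I = -1·√(0.372638/4π) = -0.17220212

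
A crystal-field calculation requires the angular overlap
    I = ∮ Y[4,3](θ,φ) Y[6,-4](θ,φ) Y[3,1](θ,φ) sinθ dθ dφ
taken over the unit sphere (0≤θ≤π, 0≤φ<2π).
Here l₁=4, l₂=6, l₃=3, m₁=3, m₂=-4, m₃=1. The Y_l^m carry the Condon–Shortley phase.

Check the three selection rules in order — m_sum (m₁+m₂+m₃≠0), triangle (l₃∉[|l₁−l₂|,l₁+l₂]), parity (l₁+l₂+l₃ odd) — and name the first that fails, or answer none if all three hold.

Σmᵢ = 0  ✓
l₃∈[|l₁−l₂|,l₁+l₂]=[2,10], have l₃=3  ✓
Σlᵢ = 13 ⇒ odd  ✗

parity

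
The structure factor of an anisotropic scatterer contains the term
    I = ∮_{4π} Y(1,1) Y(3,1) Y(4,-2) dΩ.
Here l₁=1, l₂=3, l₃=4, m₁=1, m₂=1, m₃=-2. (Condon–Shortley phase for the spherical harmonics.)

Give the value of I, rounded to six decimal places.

m-sum 0 ✓  L=8 even ✓  2≤4≤4 ✓
Π(2lᵢ+1) = 3×7×9 = 189
triangle coeff Δ(1,3,4) = 1/252
Σ_t [0,0]: t=0:+1/36 = 1/36
(3j)²=4/63 [(1 3 4; 0 0 0)], sign=+1
Σ_t [0,0]: t=0:+1/96 = 1/96
(3j)²=5/84 [(1 3 4; 1 1 -2)], sign=+1
⇒ 4πI² = 5/7
I = (+1)√(5/7/(4π)) = 0.23841361

0.238414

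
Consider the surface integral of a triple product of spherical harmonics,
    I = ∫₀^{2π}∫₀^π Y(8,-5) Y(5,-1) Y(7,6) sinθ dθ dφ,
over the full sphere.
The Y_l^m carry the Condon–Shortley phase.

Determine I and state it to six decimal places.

-0.103429

Checks pass: Σm=0; 20 even; l₃=7∈[3,13].
(2·8+1)(2·5+1)(2·7+1) = 2805
Δ: 6! 10! 4! / 21! → 1/814773960
sum: t=1:−1/87091200 t=2:+1/4976640 t=3:−1/2073600 t=4:+1/4976640 t=5:−1/87091200 = -1/9676800
3j²(8 5 7; 0 0 0) = Δ·Π!·Σ² = 360/46189  (sign +1)
sum: t=3:−1/783820800 t=4:+1/418037760 = 1/895795200
3j²(8 5 7; -5 -1 6) = Δ·Π!·Σ² = 143/23256  (sign -1)
combine: 4πI² = 2805·360/46189·143/23256 = 825/6137
take √, sign -1: I = -0.10342939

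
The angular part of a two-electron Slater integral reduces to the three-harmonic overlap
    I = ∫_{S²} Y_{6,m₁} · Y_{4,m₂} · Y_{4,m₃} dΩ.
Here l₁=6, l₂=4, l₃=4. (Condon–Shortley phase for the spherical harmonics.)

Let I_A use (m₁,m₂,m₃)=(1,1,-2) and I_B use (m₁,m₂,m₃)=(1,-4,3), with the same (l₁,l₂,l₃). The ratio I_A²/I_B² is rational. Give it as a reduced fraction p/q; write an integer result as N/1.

9/4

Shared (l₁,l₂,l₃)=(6,4,4): N and (l;000)² cancel in I_A²/I_B².
A: Δ = 6!·6!·2!/15! = 1/1261260; Racah Σ t=3..5: t=3:−1/3456 t=4:+1/5760 t=5:−1/172800 = -7/57600; ⇒ 3j(6 4 4; 1 1 -2)² = 21/2860, sgn -1
B: Δ = 6!·6!·2!/15! = 1/1261260; Racah Σ t=0..0: t=0:+1/172800 = 1/172800; ⇒ 3j(6 4 4; 1 -4 3)² = 7/2145, sgn -1
I_A²/I_B² = (21/2860)/(7/2145) = 9/4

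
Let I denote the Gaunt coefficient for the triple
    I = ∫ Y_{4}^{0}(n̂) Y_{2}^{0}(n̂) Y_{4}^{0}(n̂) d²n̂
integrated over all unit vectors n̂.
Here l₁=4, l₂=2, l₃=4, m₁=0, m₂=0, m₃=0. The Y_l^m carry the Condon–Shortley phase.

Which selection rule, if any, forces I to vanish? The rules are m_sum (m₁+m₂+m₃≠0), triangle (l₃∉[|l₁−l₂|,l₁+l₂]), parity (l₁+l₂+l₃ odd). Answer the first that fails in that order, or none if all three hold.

azimuthal sum: 0 + 0 + 0 = 0  ✓
2 ≤ 4 ≤ 6 (triangle on l)  ✓
L = 4 + 2 + 4 = 10 (even)  ✓

none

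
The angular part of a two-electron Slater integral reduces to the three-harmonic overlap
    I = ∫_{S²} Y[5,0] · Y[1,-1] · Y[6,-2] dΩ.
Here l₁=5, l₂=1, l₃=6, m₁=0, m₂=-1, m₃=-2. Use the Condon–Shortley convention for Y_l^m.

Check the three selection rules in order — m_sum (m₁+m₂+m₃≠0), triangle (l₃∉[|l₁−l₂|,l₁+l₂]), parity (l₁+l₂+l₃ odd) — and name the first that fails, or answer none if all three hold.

m_sum

azimuthal sum: 0 − 1 − 2 = -3  ✗
4 ≤ 6 ≤ 6 (triangle on l)
L = 5 + 1 + 6 = 12 (even)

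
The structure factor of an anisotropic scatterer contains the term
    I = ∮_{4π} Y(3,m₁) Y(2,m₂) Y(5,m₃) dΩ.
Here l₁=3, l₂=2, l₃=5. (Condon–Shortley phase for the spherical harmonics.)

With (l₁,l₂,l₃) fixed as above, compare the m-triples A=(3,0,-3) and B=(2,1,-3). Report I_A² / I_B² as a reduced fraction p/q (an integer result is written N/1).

1/4

Shared (l₁,l₂,l₃)=(3,2,5): N and (l;000)² cancel in I_A²/I_B².
A: Δ = 0!·6!·4!/11! = 1/2310; Racah Σ t=0..0: t=0:+1/2880 = 1/2880; ⇒ 3j(3 2 5; 3 0 -3)² = 2/165, sgn +1
B: Δ = 0!·6!·4!/11! = 1/2310; Racah Σ t=0..0: t=0:+1/720 = 1/720; ⇒ 3j(3 2 5; 2 1 -3)² = 8/165, sgn +1
I_A²/I_B² = (2/165)/(8/165) = 1/4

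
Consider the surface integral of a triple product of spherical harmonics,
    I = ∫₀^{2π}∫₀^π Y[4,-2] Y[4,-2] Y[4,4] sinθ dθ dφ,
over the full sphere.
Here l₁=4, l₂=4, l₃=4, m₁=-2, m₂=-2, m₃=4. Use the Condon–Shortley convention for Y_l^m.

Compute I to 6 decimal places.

m-sum 0 ✓  L=12 even ✓  0≤4≤8 ✓
Π(2lᵢ+1) = 9×9×9 = 729
triangle coeff Δ(4,4,4) = 1/450450
Σ_t [0,4]: t=0:+1/13824 t=1:−1/216 t=2:+1/64 t=3:−1/216 t=4:+1/13824 = 5/768
(3j)²=18/1001 [(4 4 4; 0 0 0)], sign=+1
Σ_t [2,2]: t=2:+1/2304 = 1/2304
(3j)²=5/143 [(4 4 4; -2 -2 4)], sign=+1
⇒ 4πI² = 65610/143143
I = (+1)√(65610/143143/(4π)) = 0.19098314

0.190983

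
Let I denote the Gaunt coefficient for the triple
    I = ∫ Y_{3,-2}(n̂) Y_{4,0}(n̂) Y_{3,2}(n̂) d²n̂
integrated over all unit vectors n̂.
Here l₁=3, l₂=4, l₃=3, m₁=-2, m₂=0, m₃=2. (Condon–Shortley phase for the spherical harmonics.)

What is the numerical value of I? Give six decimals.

-0.179515

Checks pass: Σm=0; 10 even; l₃=3∈[1,7].
(2·3+1)(2·4+1)(2·3+1) = 441
Δ: 4! 2! 4! / 11! → 1/34650
sum: t=1:−1/72 t=2:+1/16 t=3:−1/72 = 5/144
3j²(3 4 3; 0 0 0) = Δ·Π!·Σ² = 2/77  (sign -1)
sum: t=3:−1/72 t=4:+1/576 = -7/576
3j²(3 4 3; -2 0 2) = Δ·Π!·Σ² = 7/198  (sign +1)
combine: 4πI² = 441·2/77·7/198 = 49/121
take √, sign -1: I = -0.17951487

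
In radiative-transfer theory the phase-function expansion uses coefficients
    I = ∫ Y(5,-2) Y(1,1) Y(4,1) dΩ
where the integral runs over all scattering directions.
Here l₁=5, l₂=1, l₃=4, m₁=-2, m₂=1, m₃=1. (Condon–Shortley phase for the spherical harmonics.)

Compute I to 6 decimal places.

0.225034

Checks pass: Σm=0; 10 even; l₃=4∈[4,6].
(2·5+1)(2·1+1)(2·4+1) = 297
Δ: 2! 8! 0! / 11! → 1/495
sum: t=1:−1/576 = -1/576
3j²(5 1 4; 0 0 0) = Δ·Π!·Σ² = 5/99  (sign -1)
sum: t=2:+1/1440 = 1/1440
3j²(5 1 4; -2 1 1) = Δ·Π!·Σ² = 7/165  (sign -1)
combine: 4πI² = 297·5/99·7/165 = 7/11
take √, sign +1: I = 0.22503380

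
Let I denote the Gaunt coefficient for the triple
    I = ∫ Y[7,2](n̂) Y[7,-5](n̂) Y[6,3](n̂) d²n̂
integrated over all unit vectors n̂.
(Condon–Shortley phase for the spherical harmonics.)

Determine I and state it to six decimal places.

0.026459

Rules hold: Σm=0, L=20 even, 0≤6≤14.
N = 15·15·13 = 2925
Δ = 8!·6!·6!/21! = 1/2444321880
Racah Σ t=1..7: t=1:−1/2612736000 t=2:+1/20736000 t=3:−1/1658880 t=4:+1/746496 t=5:−1/1658880 t=6:+1/20736000 t=7:−1/2612736000 = 1/4354560
⇒ 3j(7 7 6; 0 0 0)² = 1000/138567, sgn +1
Racah Σ t=0..2: t=0:+1/232243200 t=1:−1/29030400 t=2:+1/37324800 = -1/298598400
⇒ 3j(7 7 6; 2 -5 3)² = 7/16796, sgn +1
4πI² = N·(3j₀)²·(3jₘ)² = 131250/14919047
I = +1·√(0.00879748/4π) = 0.02645905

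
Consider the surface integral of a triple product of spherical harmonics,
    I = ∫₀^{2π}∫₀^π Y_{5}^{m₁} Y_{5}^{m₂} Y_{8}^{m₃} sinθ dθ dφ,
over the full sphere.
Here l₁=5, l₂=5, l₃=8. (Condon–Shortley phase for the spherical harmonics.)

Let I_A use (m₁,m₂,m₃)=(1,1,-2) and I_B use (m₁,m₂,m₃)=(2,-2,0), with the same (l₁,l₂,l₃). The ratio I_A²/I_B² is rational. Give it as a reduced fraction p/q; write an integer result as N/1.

315/289

Shared (l₁,l₂,l₃)=(5,5,8): N and (l;000)² cancel in I_A²/I_B².
A: Δ = 2!·8!·8!/19! = 1/37413090; Racah Σ t=0..2: t=0:+1/1658880 t=1:−1/518400 t=2:+1/1658880 = -1/1382400; ⇒ 3j(5 5 8; 1 1 -2)² = 504/46189, sgn -1
B: Δ = 2!·8!·8!/19! = 1/37413090; Racah Σ t=0..2: t=0:+1/1036800 t=1:−1/2073600 t=2:+1/50803200 = 17/33868800; ⇒ 3j(5 5 8; 2 -2 0)² = 136/13585, sgn +1
I_A²/I_B² = (504/46189)/(136/13585) = 315/289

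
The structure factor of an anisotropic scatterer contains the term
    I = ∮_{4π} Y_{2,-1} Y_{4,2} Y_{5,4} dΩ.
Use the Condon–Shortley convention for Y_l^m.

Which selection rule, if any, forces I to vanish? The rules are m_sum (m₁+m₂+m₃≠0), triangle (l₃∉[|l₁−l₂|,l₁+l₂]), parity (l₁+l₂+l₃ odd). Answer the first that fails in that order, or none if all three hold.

m_sum

m₁+m₂+m₃ = -1 + 2 + 4 = 5  ✗
triangle: |2−4|=2 ≤ l₃=5 ≤ 2+4=6
parity: l₁+l₂+l₃ = 11 is odd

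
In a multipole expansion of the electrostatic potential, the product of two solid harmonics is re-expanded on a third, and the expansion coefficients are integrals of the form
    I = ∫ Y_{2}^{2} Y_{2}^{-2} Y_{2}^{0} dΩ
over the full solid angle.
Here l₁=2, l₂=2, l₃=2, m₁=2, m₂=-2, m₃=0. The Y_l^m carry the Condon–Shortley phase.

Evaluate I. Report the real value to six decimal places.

-0.180224

Checks pass: Σm=0; 6 even; l₃=2∈[0,4].
(2·2+1)(2·2+1)(2·2+1) = 125
Δ: 2! 2! 2! / 7! → 1/630
sum: t=0:+1/8 t=1:−1/1 t=2:+1/8 = -3/4
3j²(2 2 2; 0 0 0) = Δ·Π!·Σ² = 2/35  (sign -1)
sum: t=0:+1/8 = 1/8
3j²(2 2 2; 2 -2 0) = Δ·Π!·Σ² = 2/35  (sign +1)
combine: 4πI² = 125·2/35·2/35 = 20/49
take √, sign -1: I = -0.18022375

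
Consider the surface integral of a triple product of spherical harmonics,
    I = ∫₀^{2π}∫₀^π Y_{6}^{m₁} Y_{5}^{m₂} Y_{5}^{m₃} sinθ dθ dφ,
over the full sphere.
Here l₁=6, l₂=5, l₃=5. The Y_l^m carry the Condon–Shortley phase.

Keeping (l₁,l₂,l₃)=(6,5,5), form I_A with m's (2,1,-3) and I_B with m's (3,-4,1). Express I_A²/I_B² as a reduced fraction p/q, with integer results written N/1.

Shared (l₁,l₂,l₃)=(6,5,5): N and (l;000)² cancel in I_A²/I_B².
A: Δ = 6!·6!·4!/17! = 1/28588560; Racah Σ t=2..4: t=2:+1/55296 t=3:−1/25920 t=4:+1/138240 = -11/829440; ⇒ 3j(6 5 5; 2 1 -3)² = 11/1326, sgn -1
B: Δ = 6!·6!·4!/17! = 1/28588560; Racah Σ t=0..1: t=0:+1/155520 t=1:−1/138240 = -1/1244160; ⇒ 3j(6 5 5; 3 -4 1)² = 3/9724, sgn -1
I_A²/I_B² = (11/1326)/(3/9724) = 242/9

242/9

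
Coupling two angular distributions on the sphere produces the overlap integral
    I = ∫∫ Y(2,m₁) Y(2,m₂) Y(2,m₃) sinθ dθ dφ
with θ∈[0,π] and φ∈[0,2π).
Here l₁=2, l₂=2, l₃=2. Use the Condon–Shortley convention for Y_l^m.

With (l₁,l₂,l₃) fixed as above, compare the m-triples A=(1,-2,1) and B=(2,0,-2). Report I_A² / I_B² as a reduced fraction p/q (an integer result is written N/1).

3/2

Same 2,2,2: normalisation and zero-m 3j drop out of the ratio.
A: Δ: 2! 2! 2! / 7! → 1/630; sum: t=0:+1/4 = 1/4; 3j²(2 2 2; 1 -2 1) = Δ·Π!·Σ² = 3/35  (sign -1)
B: Δ: 2! 2! 2! / 7! → 1/630; sum: t=0:+1/8 = 1/8; 3j²(2 2 2; 2 0 -2) = Δ·Π!·Σ² = 2/35  (sign +1)
I_A²/I_B² = (3/35)/(2/35) = 3/2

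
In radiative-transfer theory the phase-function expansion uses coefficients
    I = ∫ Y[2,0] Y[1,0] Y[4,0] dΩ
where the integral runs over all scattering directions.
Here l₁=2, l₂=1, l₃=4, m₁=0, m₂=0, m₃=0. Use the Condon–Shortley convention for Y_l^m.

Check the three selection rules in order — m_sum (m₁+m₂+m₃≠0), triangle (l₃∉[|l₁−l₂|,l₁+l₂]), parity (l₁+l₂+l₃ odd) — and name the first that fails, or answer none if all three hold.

azimuthal sum: 0 + 0 + 0 = 0  ✓
1 ≤ 4 ≤ 3 (triangle on l)  ✗
L = 2 + 1 + 4 = 7 (odd)

triangle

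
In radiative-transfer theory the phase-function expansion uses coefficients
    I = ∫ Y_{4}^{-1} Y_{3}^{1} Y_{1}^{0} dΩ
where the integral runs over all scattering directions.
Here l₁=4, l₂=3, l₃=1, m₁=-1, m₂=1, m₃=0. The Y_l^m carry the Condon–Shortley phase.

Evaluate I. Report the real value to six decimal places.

-0.238414

Checks pass: Σm=0; 8 even; l₃=1∈[1,7].
(2·4+1)(2·3+1)(2·1+1) = 189
Δ: 6! 2! 0! / 9! → 1/252
sum: t=3:−1/36 = -1/36
3j²(4 3 1; 0 0 0) = Δ·Π!·Σ² = 4/63  (sign +1)
sum: t=4:+1/48 = 1/48
3j²(4 3 1; -1 1 0) = Δ·Π!·Σ² = 5/84  (sign -1)
combine: 4πI² = 189·4/63·5/84 = 5/7
take √, sign -1: I = -0.23841361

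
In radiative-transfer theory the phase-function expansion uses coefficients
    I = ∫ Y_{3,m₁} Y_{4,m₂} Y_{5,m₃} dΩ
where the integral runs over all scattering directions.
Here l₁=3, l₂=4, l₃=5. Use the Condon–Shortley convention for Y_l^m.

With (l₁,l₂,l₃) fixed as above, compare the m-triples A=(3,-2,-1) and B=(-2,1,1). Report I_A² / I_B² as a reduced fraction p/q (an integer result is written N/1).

27/25

Same 3,4,5: normalisation and zero-m 3j drop out of the ratio.
A: Δ: 2! 4! 6! / 13! → 1/180180; sum: t=0:+1/2304 = 1/2304; 3j²(3 4 5; 3 -2 -1) = Δ·Π!·Σ² = 75/4004  (sign +1)
B: Δ: 2! 4! 6! / 13! → 1/180180; sum: t=1:−1/1152 t=2:+1/432 = 5/3456; 3j²(3 4 5; -2 1 1) = Δ·Π!·Σ² = 625/36036  (sign +1)
I_A²/I_B² = (75/4004)/(625/36036) = 27/25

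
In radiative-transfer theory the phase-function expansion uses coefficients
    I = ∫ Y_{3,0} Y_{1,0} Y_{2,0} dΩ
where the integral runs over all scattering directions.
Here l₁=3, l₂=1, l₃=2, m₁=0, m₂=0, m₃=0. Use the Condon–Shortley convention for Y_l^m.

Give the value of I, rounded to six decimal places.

0.247767

m-sum 0 ✓  L=6 even ✓  2≤2≤4 ✓
Π(2lᵢ+1) = 7×3×5 = 105
triangle coeff Δ(3,1,2) = 1/105
Σ_t [1,1]: t=1:−1/4 = -1/4
(3j)²=3/35 [(3 1 2; 0 0 0)], sign=-1
(m-triple is (0,0,0) — same symbol as above.)
⇒ 4πI² = 27/35
I = (+1)√(27/35/(4π)) = 0.24776670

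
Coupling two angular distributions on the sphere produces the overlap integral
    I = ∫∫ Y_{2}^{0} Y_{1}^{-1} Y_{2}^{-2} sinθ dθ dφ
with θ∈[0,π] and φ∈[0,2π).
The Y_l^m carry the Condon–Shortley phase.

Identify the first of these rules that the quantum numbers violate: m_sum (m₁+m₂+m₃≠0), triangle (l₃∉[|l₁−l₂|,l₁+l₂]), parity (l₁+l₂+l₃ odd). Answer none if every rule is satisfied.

m₁+m₂+m₃ = 0 − 1 − 2 = -3  ✗
triangle: |2−1|=1 ≤ l₃=2 ≤ 2+1=3
parity: l₁+l₂+l₃ = 5 is odd

m_sum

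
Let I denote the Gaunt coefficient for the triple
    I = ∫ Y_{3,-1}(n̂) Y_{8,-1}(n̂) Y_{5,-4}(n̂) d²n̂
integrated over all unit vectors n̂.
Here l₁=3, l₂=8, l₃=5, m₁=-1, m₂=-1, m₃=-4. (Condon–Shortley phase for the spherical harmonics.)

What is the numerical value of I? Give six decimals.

m-sum = -1 − 1 − 4 = -6 ≠ 0 ⇒ I = 0

0.000000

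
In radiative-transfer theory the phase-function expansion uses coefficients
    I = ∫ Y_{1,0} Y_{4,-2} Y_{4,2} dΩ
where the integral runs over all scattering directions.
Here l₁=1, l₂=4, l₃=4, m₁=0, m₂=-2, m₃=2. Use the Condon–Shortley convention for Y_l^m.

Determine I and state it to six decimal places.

Σlᵢ=9 odd — θ-integrand is odd under cosθ→−cosθ; I=0

0.000000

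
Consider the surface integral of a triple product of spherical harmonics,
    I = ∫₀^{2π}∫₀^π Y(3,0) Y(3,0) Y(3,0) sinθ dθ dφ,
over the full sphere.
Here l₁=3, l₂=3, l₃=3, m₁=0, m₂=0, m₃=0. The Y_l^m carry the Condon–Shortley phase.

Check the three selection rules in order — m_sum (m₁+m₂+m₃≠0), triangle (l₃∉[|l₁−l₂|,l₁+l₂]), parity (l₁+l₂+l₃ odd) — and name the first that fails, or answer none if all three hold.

m₁+m₂+m₃ = 0 + 0 + 0 = 0  ✓
triangle: |3−3|=0 ≤ l₃=3 ≤ 3+3=6  ✓
parity: l₁+l₂+l₃ = 9 is odd  ✗

parity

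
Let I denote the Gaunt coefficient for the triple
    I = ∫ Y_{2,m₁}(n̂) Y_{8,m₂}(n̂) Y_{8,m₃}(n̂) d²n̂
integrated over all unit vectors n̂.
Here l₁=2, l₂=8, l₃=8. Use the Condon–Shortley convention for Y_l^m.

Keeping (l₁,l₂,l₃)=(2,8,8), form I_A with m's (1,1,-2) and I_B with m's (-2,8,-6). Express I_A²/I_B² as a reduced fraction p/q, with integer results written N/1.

21/16

l's match ⇒ only the (l;m) 3-j factors differ between A and B.
A: triangle coeff Δ(2,8,8) = 1/348840; Σ_t [0,1]: t=0:+1/87091200 t=1:−1/58060800 = -1/174182400; (3j)²=7/2584 [(2 8 8; 1 1 -2)], sign=-1
B: triangle coeff Δ(2,8,8) = 1/348840; Σ_t [2,2]: t=2:+1/348713164800 = 1/348713164800; (3j)²=2/969 [(2 8 8; -2 8 -6)], sign=+1
I_A²/I_B² = (7/2584)/(2/969) = 21/16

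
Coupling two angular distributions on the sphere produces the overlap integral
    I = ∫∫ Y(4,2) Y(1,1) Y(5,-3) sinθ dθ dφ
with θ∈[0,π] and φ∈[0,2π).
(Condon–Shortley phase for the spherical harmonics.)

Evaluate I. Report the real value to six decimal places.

-0.259847

Checks pass: Σm=0; 10 even; l₃=5∈[3,5].
(2·4+1)(2·1+1)(2·5+1) = 297
Δ: 0! 8! 2! / 11! → 1/495
sum: t=0:+1/576 = 1/576
3j²(4 1 5; 0 0 0) = Δ·Π!·Σ² = 5/99  (sign -1)
sum: t=0:+1/2880 = 1/2880
3j²(4 1 5; 2 1 -3) = Δ·Π!·Σ² = 28/495  (sign +1)
combine: 4πI² = 297·5/99·28/495 = 28/33
take √, sign -1: I = -0.25984664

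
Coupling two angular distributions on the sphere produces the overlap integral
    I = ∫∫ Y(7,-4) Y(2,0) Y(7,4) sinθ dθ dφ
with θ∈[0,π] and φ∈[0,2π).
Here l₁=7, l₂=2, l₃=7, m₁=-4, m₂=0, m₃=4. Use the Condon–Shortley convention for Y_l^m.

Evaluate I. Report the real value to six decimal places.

Checks pass: Σm=0; 16 even; l₃=7∈[5,9].
(2·7+1)(2·2+1)(2·7+1) = 1125
Δ: 2! 12! 2! / 17! → 1/185640
sum: t=0:+1/2419200 t=1:−1/518400 t=2:+1/2419200 = -1/907200
3j²(7 2 7; 0 0 0) = Δ·Π!·Σ² = 56/3315  (sign +1)
sum: t=0:+1/159667200 t=1:−1/7257600 t=2:+1/8709120 = -1/59875200
3j²(7 2 7; -4 0 4) = Δ·Π!·Σ² = 8/23205  (sign +1)
combine: 4πI² = 1125·56/3315·8/23205 = 320/48841
take √, sign +1: I = 0.02283378

0.022834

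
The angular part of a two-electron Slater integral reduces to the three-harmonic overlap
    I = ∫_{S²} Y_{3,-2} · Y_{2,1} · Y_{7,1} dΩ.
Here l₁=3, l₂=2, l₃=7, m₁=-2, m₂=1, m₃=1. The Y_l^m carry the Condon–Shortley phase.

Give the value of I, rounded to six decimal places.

0.000000

triangle: need 1≤l₃≤5, have 7; I=0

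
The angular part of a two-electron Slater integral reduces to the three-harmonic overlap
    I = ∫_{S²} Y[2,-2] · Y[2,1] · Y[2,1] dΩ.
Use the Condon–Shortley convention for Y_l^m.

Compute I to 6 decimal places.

Rules hold: Σm=0, L=6 even, 0≤2≤4.
N = 5·5·5 = 125
Δ = 2!·2!·2!/7! = 1/630
Racah Σ t=0..2: t=0:+1/8 t=1:−1/1 t=2:+1/8 = -3/4
⇒ 3j(2 2 2; 0 0 0)² = 2/35, sgn -1
Racah Σ t=2..2: t=2:+1/4 = 1/4
⇒ 3j(2 2 2; -2 1 1)² = 3/35, sgn -1
4πI² = N·(3j₀)²·(3jₘ)² = 30/49
I = +1·√(0.612245/4π) = 0.22072812

0.220728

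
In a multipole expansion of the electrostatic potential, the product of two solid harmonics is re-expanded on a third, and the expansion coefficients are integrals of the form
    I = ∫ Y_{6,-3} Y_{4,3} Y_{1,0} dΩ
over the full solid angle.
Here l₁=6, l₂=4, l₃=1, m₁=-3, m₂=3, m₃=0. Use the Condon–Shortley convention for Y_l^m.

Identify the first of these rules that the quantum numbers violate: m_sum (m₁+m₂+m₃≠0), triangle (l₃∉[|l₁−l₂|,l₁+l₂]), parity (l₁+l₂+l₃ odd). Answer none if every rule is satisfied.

m₁+m₂+m₃ = -3 + 3 + 0 = 0  ✓
triangle: |6−4|=2 ≤ l₃=1 ≤ 6+4=10  ✗
parity: l₁+l₂+l₃ = 11 is odd

triangle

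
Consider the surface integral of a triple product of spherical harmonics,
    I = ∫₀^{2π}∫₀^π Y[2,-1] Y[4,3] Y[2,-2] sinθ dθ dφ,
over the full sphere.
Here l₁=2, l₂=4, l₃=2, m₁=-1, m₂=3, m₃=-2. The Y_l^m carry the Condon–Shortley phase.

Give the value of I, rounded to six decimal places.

Rules hold: Σm=0, L=8 even, 2≤2≤6.
N = 5·9·5 = 225
Δ = 4!·0!·4!/9! = 1/630
Racah Σ t=2..2: t=2:+1/16 = 1/16
⇒ 3j(2 4 2; 0 0 0)² = 2/35, sgn +1
Racah Σ t=3..3: t=3:−1/144 = -1/144
⇒ 3j(2 4 2; -1 3 -2)² = 1/18, sgn -1
4πI² = N·(3j₀)²·(3jₘ)² = 5/7
I = -1·√(0.714286/4π) = -0.23841361

-0.238414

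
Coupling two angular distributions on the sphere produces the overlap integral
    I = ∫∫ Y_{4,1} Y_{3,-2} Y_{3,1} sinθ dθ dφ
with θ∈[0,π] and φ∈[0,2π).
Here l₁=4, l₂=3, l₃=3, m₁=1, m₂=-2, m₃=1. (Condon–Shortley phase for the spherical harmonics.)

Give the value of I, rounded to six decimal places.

0.145070

m-sum 0 ✓  L=10 even ✓  1≤3≤7 ✓
Π(2lᵢ+1) = 9×7×7 = 441
triangle coeff Δ(4,3,3) = 1/34650
Σ_t [1,3]: t=1:−1/72 t=2:+1/16 t=3:−1/72 = 5/144
(3j)²=2/77 [(4 3 3; 0 0 0)], sign=-1
Σ_t [0,1]: t=0:+1/144 t=1:−1/48 = -1/72
(3j)²=16/693 [(4 3 3; 1 -2 1)], sign=-1
⇒ 4πI² = 32/121
I = (+1)√(32/121/(4π)) = 0.14506992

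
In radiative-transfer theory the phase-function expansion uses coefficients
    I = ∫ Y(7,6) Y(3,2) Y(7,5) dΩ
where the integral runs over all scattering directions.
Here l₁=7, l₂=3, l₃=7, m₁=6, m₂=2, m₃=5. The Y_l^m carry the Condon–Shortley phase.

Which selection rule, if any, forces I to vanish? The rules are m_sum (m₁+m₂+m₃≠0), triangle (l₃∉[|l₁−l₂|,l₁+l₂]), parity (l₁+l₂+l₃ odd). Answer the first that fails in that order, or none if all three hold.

azimuthal sum: 6 + 2 + 5 = 13  ✗
4 ≤ 7 ≤ 10 (triangle on l)
L = 7 + 3 + 7 = 17 (odd)

m_sum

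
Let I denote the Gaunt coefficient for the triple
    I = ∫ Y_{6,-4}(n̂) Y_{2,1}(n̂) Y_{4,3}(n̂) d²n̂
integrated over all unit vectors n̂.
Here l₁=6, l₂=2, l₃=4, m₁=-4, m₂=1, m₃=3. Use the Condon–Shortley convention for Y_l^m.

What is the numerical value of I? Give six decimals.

Checks pass: Σm=0; 12 even; l₃=4∈[4,8].
(2·6+1)(2·2+1)(2·4+1) = 585
Δ: 4! 8! 0! / 13! → 1/6435
sum: t=2:+1/2304 = 1/2304
3j²(6 2 4; 0 0 0) = Δ·Π!·Σ² = 5/143  (sign +1)
sum: t=3:−1/30240 = -1/30240
3j²(6 2 4; -4 1 3) = Δ·Π!·Σ² = 16/429  (sign +1)
combine: 4πI² = 585·5/143·16/429 = 1200/1573
take √, sign +1: I = 0.24638901

0.246389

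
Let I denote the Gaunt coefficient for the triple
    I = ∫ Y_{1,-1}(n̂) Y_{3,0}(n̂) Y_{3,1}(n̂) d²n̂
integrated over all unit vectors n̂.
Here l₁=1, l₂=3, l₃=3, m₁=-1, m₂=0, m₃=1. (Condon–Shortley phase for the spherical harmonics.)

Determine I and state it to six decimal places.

0.000000

L=7 odd ⇒ parity kills the (l;000) factor ⇒ I = 0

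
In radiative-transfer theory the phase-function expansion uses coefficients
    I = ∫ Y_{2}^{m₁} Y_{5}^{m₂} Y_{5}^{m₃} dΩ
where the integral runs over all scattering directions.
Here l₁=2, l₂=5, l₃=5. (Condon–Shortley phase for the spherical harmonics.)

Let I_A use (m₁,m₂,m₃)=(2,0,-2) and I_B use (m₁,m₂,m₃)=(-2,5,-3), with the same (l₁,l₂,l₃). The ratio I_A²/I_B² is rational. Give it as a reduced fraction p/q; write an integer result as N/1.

Shared (l₁,l₂,l₃)=(2,5,5): N and (l;000)² cancel in I_A²/I_B².
A: Δ = 2!·2!·8!/13! = 1/38610; Racah Σ t=0..0: t=0:+1/2880 = 1/2880; ⇒ 3j(2 5 5; 2 0 -2)² = 14/429, sgn -1
B: Δ = 2!·2!·8!/13! = 1/38610; Racah Σ t=2..2: t=2:+1/161280 = 1/161280; ⇒ 3j(2 5 5; -2 5 -3)² = 1/143, sgn +1
I_A²/I_B² = (14/429)/(1/143) = 14/3

14/3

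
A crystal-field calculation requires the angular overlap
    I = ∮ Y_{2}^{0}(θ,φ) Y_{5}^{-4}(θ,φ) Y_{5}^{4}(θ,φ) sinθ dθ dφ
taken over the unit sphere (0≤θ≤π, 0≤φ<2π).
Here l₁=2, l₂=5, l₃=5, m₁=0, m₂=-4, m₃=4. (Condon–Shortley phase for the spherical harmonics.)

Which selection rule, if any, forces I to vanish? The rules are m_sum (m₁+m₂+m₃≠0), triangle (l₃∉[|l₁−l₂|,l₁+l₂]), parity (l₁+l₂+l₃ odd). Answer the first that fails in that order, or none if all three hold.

azimuthal sum: 0 − 4 + 4 = 0  ✓
3 ≤ 5 ≤ 7 (triangle on l)  ✓
L = 2 + 5 + 5 = 12 (even)  ✓

none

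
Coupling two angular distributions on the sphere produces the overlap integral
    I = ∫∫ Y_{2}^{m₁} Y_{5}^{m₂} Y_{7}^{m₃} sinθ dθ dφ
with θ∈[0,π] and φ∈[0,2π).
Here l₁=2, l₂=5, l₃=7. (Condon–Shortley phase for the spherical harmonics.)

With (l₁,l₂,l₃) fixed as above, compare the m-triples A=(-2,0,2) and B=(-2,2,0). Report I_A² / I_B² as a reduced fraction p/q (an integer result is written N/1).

Same 2,5,7: normalisation and zero-m 3j drop out of the ratio.
A: Δ: 0! 4! 10! / 15! → 1/15015; sum: t=0:+1/345600 = 1/345600; 3j²(2 5 7; -2 0 2) = Δ·Π!·Σ² = 6/715  (sign -1)
B: Δ: 0! 4! 10! / 15! → 1/15015; sum: t=0:+1/725760 = 1/725760; 3j²(2 5 7; -2 2 0) = Δ·Π!·Σ² = 1/429  (sign -1)
I_A²/I_B² = (6/715)/(1/429) = 18/5

18/5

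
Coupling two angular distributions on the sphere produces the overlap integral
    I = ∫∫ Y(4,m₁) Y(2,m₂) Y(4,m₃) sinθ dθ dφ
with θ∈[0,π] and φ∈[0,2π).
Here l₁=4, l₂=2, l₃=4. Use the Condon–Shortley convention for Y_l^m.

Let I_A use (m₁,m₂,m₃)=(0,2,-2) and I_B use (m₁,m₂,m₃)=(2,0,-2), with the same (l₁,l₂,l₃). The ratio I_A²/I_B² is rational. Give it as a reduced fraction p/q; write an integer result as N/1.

135/16

Shared (l₁,l₂,l₃)=(4,2,4): N and (l;000)² cancel in I_A²/I_B².
A: Δ = 2!·6!·2!/11! = 1/13860; Racah Σ t=2..2: t=2:+1/192 = 1/192; ⇒ 3j(4 2 4; 0 2 -2)² = 3/77, sgn +1
B: Δ = 2!·6!·2!/11! = 1/13860; Racah Σ t=0..2: t=0:+1/192 t=1:−1/120 t=2:+1/2880 = -1/360; ⇒ 3j(4 2 4; 2 0 -2)² = 16/3465, sgn -1
I_A²/I_B² = (3/77)/(16/3465) = 135/16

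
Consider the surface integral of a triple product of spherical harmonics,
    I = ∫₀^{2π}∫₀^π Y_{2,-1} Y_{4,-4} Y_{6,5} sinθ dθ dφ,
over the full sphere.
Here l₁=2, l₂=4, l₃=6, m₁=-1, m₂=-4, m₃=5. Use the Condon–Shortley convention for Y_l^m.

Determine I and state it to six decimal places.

-0.204295

Checks pass: Σm=0; 12 even; l₃=6∈[2,6].
(2·2+1)(2·4+1)(2·6+1) = 585
Δ: 0! 4! 8! / 13! → 1/6435
sum: t=0:+1/2304 = 1/2304
3j²(2 4 6; 0 0 0) = Δ·Π!·Σ² = 5/143  (sign +1)
sum: t=0:+1/241920 = 1/241920
3j²(2 4 6; -1 -4 5) = Δ·Π!·Σ² = 1/39  (sign -1)
combine: 4πI² = 585·5/143·1/39 = 75/143
take √, sign -1: I = -0.20429497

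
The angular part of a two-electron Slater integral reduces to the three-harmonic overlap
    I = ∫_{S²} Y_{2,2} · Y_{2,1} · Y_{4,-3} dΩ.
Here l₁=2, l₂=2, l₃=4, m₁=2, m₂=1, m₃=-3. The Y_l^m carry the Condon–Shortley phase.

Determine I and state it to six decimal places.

-0.238414

m-sum 0 ✓  L=8 even ✓  0≤4≤4 ✓
Π(2lᵢ+1) = 5×5×9 = 225
triangle coeff Δ(2,2,4) = 1/630
Σ_t [0,0]: t=0:+1/16 = 1/16
(3j)²=2/35 [(2 2 4; 0 0 0)], sign=+1
Σ_t [0,0]: t=0:+1/144 = 1/144
(3j)²=1/18 [(2 2 4; 2 1 -3)], sign=-1
⇒ 4πI² = 5/7
I = (-1)√(5/7/(4π)) = -0.23841361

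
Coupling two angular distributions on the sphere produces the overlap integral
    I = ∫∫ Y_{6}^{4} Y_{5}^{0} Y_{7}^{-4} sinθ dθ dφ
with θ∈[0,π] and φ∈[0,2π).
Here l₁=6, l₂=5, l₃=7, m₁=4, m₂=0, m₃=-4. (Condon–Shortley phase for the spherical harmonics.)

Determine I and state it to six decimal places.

Checks pass: Σm=0; 18 even; l₃=7∈[1,11].
(2·6+1)(2·5+1)(2·7+1) = 2145
Δ: 4! 8! 6! / 19! → 1/174594420
sum: t=0:+1/4147200 t=1:−1/207360 t=2:+1/82944 t=3:−1/207360 t=4:+1/4147200 = 1/345600
3j²(6 5 7; 0 0 0) = Δ·Π!·Σ² = 420/46189  (sign -1)
sum: t=0:+1/4147200 t=1:−1/1451520 t=2:+1/5806080 = -1/3628800
3j²(6 5 7; 4 0 -4) = Δ·Π!·Σ² = 320/29393  (sign +1)
combine: 4πI² = 2145·420/46189·320/29393 = 288000/1356277
take √, sign -1: I = -0.12999215

-0.129992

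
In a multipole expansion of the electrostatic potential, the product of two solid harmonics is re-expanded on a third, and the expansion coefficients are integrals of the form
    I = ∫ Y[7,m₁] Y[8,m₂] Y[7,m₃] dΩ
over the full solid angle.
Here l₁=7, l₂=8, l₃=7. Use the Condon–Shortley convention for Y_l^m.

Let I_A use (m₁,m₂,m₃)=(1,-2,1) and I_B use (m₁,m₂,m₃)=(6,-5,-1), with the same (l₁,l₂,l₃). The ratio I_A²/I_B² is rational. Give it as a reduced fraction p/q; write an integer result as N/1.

Shared (l₁,l₂,l₃)=(7,8,7): N and (l;000)² cancel in I_A²/I_B².
A: Δ = 8!·6!·8!/23! = 1/22086194130; Racah Σ t=0..6: t=0:+1/41803776000 t=1:−1/435456000 t=2:+1/39813120 t=3:−1/18662400 t=4:+1/39813120 t=5:−1/435456000 t=6:+1/41803776000 = -11/1393459200; ⇒ 3j(7 8 7; 1 -2 1)² = 600/96577, sgn -1
B: Δ = 8!·6!·8!/23! = 1/22086194130; Racah Σ t=0..1: t=0:+1/3483648000 t=1:−1/5225472000 = 1/10450944000; ⇒ 3j(7 8 7; 6 -5 -1)² = 104/37145, sgn +1
I_A²/I_B² = (600/96577)/(104/37145) = 375/169

375/169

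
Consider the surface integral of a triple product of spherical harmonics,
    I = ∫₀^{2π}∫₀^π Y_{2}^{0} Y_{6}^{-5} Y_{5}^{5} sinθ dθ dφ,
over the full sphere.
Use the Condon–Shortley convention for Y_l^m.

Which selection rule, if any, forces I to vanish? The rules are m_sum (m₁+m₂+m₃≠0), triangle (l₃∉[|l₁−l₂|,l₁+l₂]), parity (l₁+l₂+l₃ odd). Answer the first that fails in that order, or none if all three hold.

m₁+m₂+m₃ = 0 − 5 + 5 = 0  ✓
triangle: |2−6|=4 ≤ l₃=5 ≤ 2+6=8  ✓
parity: l₁+l₂+l₃ = 13 is odd  ✗

parity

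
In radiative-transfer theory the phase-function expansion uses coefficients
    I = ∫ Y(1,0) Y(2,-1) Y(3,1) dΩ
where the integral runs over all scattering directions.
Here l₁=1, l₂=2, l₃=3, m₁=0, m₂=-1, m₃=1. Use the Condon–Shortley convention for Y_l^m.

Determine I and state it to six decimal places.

Rules hold: Σm=0, L=6 even, 1≤3≤3.
N = 3·5·7 = 105
Δ = 0!·2!·4!/7! = 1/105
Racah Σ t=0..0: t=0:+1/4 = 1/4
⇒ 3j(1 2 3; 0 0 0)² = 3/35, sgn -1
Racah Σ t=0..0: t=0:+1/6 = 1/6
⇒ 3j(1 2 3; 0 -1 1)² = 8/105, sgn +1
4πI² = N·(3j₀)²·(3jₘ)² = 24/35
I = -1·√(0.685714/4π) = -0.23359668

-0.233597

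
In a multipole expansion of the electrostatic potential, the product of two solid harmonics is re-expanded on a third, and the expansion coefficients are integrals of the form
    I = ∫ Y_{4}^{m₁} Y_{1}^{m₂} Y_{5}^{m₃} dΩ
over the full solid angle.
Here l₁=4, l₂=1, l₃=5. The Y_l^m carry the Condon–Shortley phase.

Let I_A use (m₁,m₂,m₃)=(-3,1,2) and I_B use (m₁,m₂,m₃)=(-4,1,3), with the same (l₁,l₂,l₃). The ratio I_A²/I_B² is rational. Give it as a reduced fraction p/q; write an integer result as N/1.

Shared (l₁,l₂,l₃)=(4,1,5): N and (l;000)² cancel in I_A²/I_B².
A: Δ = 0!·8!·2!/11! = 1/495; Racah Σ t=0..0: t=0:+1/10080 = 1/10080; ⇒ 3j(4 1 5; -3 1 2)² = 1/165, sgn -1
B: Δ = 0!·8!·2!/11! = 1/495; Racah Σ t=0..0: t=0:+1/80640 = 1/80640; ⇒ 3j(4 1 5; -4 1 3)² = 1/495, sgn +1
I_A²/I_B² = (1/165)/(1/495) = 3/1

3/1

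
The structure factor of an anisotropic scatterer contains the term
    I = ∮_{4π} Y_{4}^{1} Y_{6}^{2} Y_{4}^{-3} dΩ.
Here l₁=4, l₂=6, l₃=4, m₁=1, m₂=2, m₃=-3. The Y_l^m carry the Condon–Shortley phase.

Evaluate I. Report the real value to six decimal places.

-0.165283

m-sum 0 ✓  L=14 even ✓  2≤4≤10 ✓
Π(2lᵢ+1) = 9×13×9 = 1053
triangle coeff Δ(4,6,4) = 1/1261260
Σ_t [2,4]: t=2:+1/4608 t=3:−1/1296 t=4:+1/4608 = -7/20736
(3j)²=20/1287 [(4 6 4; 0 0 0)], sign=-1
Σ_t [2,3]: t=2:+1/34560 t=3:−1/8640 = -1/11520
(3j)²=3/143 [(4 6 4; 1 2 -3)], sign=+1
⇒ 4πI² = 540/1573
I = (-1)√(540/1573/(4π)) = -0.16528277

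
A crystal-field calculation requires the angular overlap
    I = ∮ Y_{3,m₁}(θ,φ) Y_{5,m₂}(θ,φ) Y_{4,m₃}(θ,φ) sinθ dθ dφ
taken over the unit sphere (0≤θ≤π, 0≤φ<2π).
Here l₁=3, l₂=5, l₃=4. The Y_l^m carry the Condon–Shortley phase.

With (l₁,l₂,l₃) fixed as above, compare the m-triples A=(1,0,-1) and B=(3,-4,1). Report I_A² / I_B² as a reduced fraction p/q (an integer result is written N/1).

Shared (l₁,l₂,l₃)=(3,5,4): N and (l;000)² cancel in I_A²/I_B².
A: Δ = 4!·2!·6!/13! = 1/180180; Racah Σ t=0..2: t=0:+1/5760 t=1:−1/288 t=2:+1/288 = 1/5760; ⇒ 3j(3 5 4; 1 0 -1)² = 1/12012, sgn -1
B: Δ = 4!·2!·6!/13! = 1/180180; Racah Σ t=0..0: t=0:+1/5760 = 1/5760; ⇒ 3j(3 5 4; 3 -4 1)² = 9/286, sgn -1
I_A²/I_B² = (1/12012)/(9/286) = 1/378

1/378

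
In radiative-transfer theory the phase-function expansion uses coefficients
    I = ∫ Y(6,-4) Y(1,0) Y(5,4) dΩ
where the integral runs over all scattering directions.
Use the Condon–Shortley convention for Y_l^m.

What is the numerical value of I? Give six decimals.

Checks pass: Σm=0; 12 even; l₃=5∈[5,7].
(2·6+1)(2·1+1)(2·5+1) = 429
Δ: 2! 10! 0! / 13! → 1/858
sum: t=1:−1/14400 = -1/14400
3j²(6 1 5; 0 0 0) = Δ·Π!·Σ² = 6/143  (sign +1)
sum: t=1:−1/362880 = -1/362880
3j²(6 1 5; -4 0 4) = Δ·Π!·Σ² = 10/429  (sign +1)
combine: 4πI² = 429·6/143·10/429 = 60/143
take √, sign +1: I = 0.18272698

0.182727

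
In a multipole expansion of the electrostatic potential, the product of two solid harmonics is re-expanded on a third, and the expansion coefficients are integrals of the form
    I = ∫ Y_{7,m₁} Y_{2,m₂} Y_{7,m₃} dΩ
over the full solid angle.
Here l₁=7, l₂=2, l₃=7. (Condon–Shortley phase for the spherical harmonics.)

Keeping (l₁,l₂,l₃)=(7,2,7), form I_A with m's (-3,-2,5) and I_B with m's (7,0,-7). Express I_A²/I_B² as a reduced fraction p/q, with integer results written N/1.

2376/8281

Same 7,2,7: normalisation and zero-m 3j drop out of the ratio.
A: Δ: 2! 12! 2! / 17! → 1/185640; sum: t=0:+1/29030400 = 1/29030400; 3j²(7 2 7; -3 -2 5) = Δ·Π!·Σ² = 99/7735  (sign +1)
B: Δ: 2! 12! 2! / 17! → 1/185640; sum: t=0:+1/1916006400 = 1/1916006400; 3j²(7 2 7; 7 0 -7) = Δ·Π!·Σ² = 91/2040  (sign +1)
I_A²/I_B² = (99/7735)/(91/2040) = 2376/8281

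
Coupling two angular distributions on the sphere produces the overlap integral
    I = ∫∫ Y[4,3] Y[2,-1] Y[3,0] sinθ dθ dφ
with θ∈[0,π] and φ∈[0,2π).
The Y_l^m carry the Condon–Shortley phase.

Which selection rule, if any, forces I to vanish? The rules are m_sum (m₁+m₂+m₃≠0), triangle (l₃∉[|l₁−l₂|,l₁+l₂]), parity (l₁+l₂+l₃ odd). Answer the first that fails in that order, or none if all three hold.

Σmᵢ = 2  ✗
l₃∈[|l₁−l₂|,l₁+l₂]=[2,6], have l₃=3
Σlᵢ = 9 ⇒ odd

m_sum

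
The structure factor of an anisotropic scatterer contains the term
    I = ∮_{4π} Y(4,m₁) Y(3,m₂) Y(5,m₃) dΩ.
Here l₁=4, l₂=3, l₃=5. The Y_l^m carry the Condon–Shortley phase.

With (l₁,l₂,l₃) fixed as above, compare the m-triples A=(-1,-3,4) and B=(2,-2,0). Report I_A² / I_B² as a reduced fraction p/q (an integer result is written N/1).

189/160

Shared (l₁,l₂,l₃)=(4,3,5): N and (l;000)² cancel in I_A²/I_B².
A: Δ = 2!·6!·4!/13! = 1/180180; Racah Σ t=0..0: t=0:+1/5760 = 1/5760; ⇒ 3j(4 3 5; -1 -3 4)² = 9/286, sgn -1
B: Δ = 2!·6!·4!/13! = 1/180180; Racah Σ t=0..1: t=0:+1/576 t=1:−1/2880 = 1/720; ⇒ 3j(4 3 5; 2 -2 0)² = 80/3003, sgn -1
I_A²/I_B² = (9/286)/(80/3003) = 189/160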